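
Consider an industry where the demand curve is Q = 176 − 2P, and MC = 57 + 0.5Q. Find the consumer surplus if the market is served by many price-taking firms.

Inverting demand: P = 88 − 0.5Q.
Competitive equilibrium sets price equal to marginal cost: 88 − 0.5Q = 57 + 0.5Q, so Q = 31 and P = 72.5.
CS = ½·(88 − 72.5)·31 = 240.25.

CS = 240.25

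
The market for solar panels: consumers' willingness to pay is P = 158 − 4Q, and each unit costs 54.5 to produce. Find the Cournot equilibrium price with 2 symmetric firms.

P = 89

With 2 symmetric Cournot firms, each firm's FOC gives 158 − 12q = 54.5, so q = 8.625, Q = 2·8.625 = 17.25, and P = 89.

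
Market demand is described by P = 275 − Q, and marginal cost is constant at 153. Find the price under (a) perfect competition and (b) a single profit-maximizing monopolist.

Under competition P = MC = 153, so Q = (275 − 153)/1 = 122.
The monopolist equates marginal revenue to marginal cost: 275 − 2Q = 153, so Q = 61. From demand, P = 214.

Competition: P = 153; Monopoly: P = 214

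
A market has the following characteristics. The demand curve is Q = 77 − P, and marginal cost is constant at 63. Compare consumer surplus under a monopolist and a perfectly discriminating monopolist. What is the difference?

Inverting demand: P = 77 − Q.
A monopolist chooses Q where MR = MC. MR = 77 − 2Q; setting this equal to 63 gives Q = 7 and P = 70.
CS = ½·(77 − 70)·7 = 24.5.
A perfectly discriminating monopolist sells every unit with P(Q) ≥ MC(Q), so output equals the competitive quantity Q = 14. Each buyer pays their reservation price, so CS = 0 and the firm captures all surplus.
CS = 0.
Change in consumer surplus: 0 − 24.5 = −24.5.

CS falls by 24.5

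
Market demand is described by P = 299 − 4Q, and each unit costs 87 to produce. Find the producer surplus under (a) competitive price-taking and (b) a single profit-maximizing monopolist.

Competitive firms price at marginal cost: P = 87, giving Q = 53.
PS = (87 − 87)·53 = 0.
A monopolist chooses Q where MR = MC. MR = 299 − 8Q; setting this equal to 87 gives Q = 26.5 and P = 193.
PS = (193 − 87)·26.5 = 2809.

Competition: PS = 0; Monopoly: PS = 2809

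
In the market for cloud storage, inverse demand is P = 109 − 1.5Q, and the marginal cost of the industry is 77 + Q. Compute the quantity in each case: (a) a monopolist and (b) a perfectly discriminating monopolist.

Monopoly sets MR = MC: 109 − 3Q = 77 + Q ⇒ Q = 8, P = 109 − 1.5·8 = 97.
With perfect price discrimination, output is the efficient level Q = 12.8 (where demand meets MC), but every buyer pays their willingness to pay: CS = 0 and PS = total surplus.

Monopoly: Q = 8; Perfect PD: Q = 12.8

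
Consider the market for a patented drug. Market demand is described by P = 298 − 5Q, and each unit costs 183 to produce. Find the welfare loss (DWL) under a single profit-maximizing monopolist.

DWL = 330.625

Competitive firms price at marginal cost: P = 183, giving Q = 23.
The monopolist equates marginal revenue to marginal cost: 298 − 10Q = 183, so Q = 11.5. From demand, P = 240.5.
DWL is the triangle between Q = 11.5 and Q = 23: ½·(23 − 11.5)·(240.5 − 183) = 330.625.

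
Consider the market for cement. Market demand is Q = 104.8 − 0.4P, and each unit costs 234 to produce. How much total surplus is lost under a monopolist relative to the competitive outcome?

Inverting demand: P = 262 − 2.5Q.
Under competition P = MC = 234, so Q = (262 − 234)/2.5 = 11.2.
Monopoly sets MR = MC: 262 − 5Q = 234 ⇒ Q = 5.6, P = 262 − 2.5·5.6 = 248.
DWL is the triangle between Q = 5.6 and Q = 11.2: ½·(11.2 − 5.6)·(248 − 234) = 39.2.

DWL = 39.2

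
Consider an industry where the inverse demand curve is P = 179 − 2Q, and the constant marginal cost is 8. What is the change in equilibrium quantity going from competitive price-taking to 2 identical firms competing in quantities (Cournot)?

Under competition P = MC = 8, so Q = (179 − 8)/2 = 85.5.
With 2 symmetric Cournot firms, each firm's FOC gives 179 − 6q = 8, so q = 28.5, Q = 2·28.5 = 57, and P = 65.
Change in equilibrium quantity: 57 − 85.5 = −28.5.

Equilibrium quantity falls by 28.5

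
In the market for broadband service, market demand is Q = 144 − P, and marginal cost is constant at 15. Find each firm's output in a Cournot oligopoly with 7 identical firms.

Inverting demand: P = 144 − Q.
Cournot with 7 identical firms: the symmetric best-response condition is 144 − 8q = 15. Each firm produces q = 16.125, total output Q = 112.875, price P = 31.125.

q_i = 16.125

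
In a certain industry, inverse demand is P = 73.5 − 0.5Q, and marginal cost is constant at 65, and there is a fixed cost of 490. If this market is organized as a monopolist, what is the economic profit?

Profit = −453.875

The monopolist equates marginal revenue to marginal cost: 73.5 − Q = 65, so Q = 8.5. From demand, P = 69.25.
Profit = (69.25 − 65)·8.5 − 490 = −453.875.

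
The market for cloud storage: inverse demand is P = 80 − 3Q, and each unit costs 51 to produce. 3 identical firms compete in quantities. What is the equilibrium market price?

Cournot with 3 identical firms: the symmetric best-response condition is 80 − 12q = 51. Each firm produces q = 29/12, total output Q = 7.25, price P = 58.25.

P = 58.25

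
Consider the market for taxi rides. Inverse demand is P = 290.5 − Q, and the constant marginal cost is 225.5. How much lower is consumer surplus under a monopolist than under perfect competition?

Consumer surplus falls by 1584.375

Under competition P = MC = 225.5, so Q = (290.5 − 225.5)/1 = 65.
CS = ½·(290.5 − 225.5)·65 = 2112.5.
Monopoly sets MR = MC: 290.5 − 2Q = 225.5 ⇒ Q = 32.5, P = 290.5 − 32.5 = 258.
CS = ½·(290.5 − 258)·32.5 = 528.125.
Change in consumer surplus: 528.125 − 2112.5 = −1584.375.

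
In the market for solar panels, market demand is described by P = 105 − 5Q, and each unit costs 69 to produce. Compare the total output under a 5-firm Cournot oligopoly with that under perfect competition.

Cournot: Q = 6; Competition: Q = 7.2

Cournot with 5 identical firms: the symmetric best-response condition is 105 − 30q = 69. Each firm produces q = 1.2, total output Q = 6, price P = 75.
Perfect competition: P = MC = 69, so 105 − 5Q = 69 and Q = 7.2.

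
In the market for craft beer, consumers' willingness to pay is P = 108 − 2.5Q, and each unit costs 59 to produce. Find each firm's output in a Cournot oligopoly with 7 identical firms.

With 7 symmetric Cournot firms, each firm's FOC gives 108 − 20q = 59, so q = 2.45, Q = 7·2.45 = 17.15, and P = 65.125.

q_i = 2.45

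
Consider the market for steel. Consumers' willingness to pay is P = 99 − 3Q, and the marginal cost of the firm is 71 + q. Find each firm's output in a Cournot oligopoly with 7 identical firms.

q_i = 1.12

With 7 symmetric Cournot firms, each firm's FOC gives 99 − 24q = 71 + q, so q = 1.12, Q = 7·1.12 = 7.84, and P = 75.48.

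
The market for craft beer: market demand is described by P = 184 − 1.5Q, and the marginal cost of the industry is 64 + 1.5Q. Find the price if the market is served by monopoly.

The monopolist equates marginal revenue to marginal cost: 184 − 3Q = 64 + 1.5Q, so Q = 80/3. From demand, P = 144.

P = 144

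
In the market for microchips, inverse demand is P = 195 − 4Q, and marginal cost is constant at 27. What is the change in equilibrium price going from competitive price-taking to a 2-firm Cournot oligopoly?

Equilibrium price rises by 56

Under competition P = MC = 27, so Q = (195 − 27)/4 = 42.
In a 2-firm Cournot equilibrium, symmetry and the first-order condition give q = (195 − 27)/(12) = 14. So Q = 28 and P = 83.
Change in equilibrium price: 83 − 27 = 56.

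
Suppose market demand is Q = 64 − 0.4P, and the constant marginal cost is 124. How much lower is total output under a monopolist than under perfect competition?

Inverting demand: P = 160 − 2.5Q.
Perfect competition: P = MC = 124, so 160 − 2.5Q = 124 and Q = 14.4.
The monopolist equates marginal revenue to marginal cost: 160 − 5Q = 124, so Q = 7.2. From demand, P = 142.
Change in total output: 7.2 − 14.4 = −7.2.

Total output falls by 7.2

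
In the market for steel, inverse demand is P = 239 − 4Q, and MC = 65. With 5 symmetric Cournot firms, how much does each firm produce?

q_i = 7.25

Cournot with 5 identical firms: the symmetric best-response condition is 239 − 24q = 65. Each firm produces q = 7.25, total output Q = 36.25, price P = 94.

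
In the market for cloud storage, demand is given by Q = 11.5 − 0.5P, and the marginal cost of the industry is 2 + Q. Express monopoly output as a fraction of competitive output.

Inverting demand: P = 23 − 2Q.
Monopoly sets MR = MC: 23 − 4Q = 2 + Q ⇒ Q = 4.2, P = 23 − 2·4.2 = 14.6.
Competitive equilibrium sets price equal to marginal cost: 23 − 2Q = 2 + Q, so Q = 7 and P = 9.
Ratio Q_m/Q_c = 4.2/7 = 0.6.

Q_m/Q_c = 0.6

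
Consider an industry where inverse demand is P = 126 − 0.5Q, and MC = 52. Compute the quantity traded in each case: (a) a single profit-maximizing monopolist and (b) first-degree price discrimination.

A monopolist chooses Q where MR = MC. MR = 126 − Q; setting this equal to 52 gives Q = 74 and P = 89.
A perfectly discriminating monopolist sells every unit with P(Q) ≥ MC(Q), so output equals the competitive quantity Q = 148. Each buyer pays their reservation price, so CS = 0 and the firm captures all surplus.

Monopoly: Q = 74; Perfect PD: Q = 148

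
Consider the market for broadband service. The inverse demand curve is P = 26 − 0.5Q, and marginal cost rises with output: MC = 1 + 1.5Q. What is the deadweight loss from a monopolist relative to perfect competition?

DWL = 6.25

Competitive equilibrium sets price equal to marginal cost: 26 − 0.5Q = 1 + 1.5Q, so Q = 12.5 and P = 19.75.
Monopoly sets MR = MC: 26 − Q = 1 + 1.5Q ⇒ Q = 10, P = 26 − 0.5·10 = 21.
CS = ½·(26 − 19.75)·12.5 = 625/16; PS = (19.75·12.5 − 1·12.5 − ½·1.5·12.5²) = 1875/16; TS = 156.25.
CS = ½·(26 − 21)·10 = 25; PS = (21·10 − 1·10 − ½·1.5·10²) = 125; TS = 150.
DWL = 156.25 − 150 = 6.25.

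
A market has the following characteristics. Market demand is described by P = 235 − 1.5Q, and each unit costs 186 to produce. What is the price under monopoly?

The monopolist equates marginal revenue to marginal cost: 235 − 3Q = 186, so Q = 49/3. From demand, P = 210.5.

P = 210.5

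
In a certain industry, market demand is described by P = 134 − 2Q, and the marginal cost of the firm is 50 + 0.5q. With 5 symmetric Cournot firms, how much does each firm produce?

Cournot with 5 identical firms: the symmetric best-response condition is 134 − 12q = 50 + 0.5q. Each firm produces q = 6.72, total output Q = 33.6, price P = 66.8.

q_i = 6.72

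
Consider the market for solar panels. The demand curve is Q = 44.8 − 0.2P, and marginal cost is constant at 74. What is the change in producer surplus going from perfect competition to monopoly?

Producer surplus rises by 1125

Inverting demand: P = 224 − 5Q.
Under competition P = MC = 74, so Q = (224 − 74)/5 = 30.
PS = (74 − 74)·30 = 0.
A monopolist chooses Q where MR = MC. MR = 224 − 10Q; setting this equal to 74 gives Q = 15 and P = 149.
PS = (149 − 74)·15 = 1125.
Change in producer surplus: 1125 − 0 = 1125.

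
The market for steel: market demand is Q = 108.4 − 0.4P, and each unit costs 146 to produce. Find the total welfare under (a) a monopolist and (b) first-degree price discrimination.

Inverting demand: P = 271 − 2.5Q.
A monopolist chooses Q where MR = MC. MR = 271 − 5Q; setting this equal to 146 gives Q = 25 and P = 208.5.
CS = ½·(271 − 208.5)·25 = 781.25; PS = (208.5 − 146)·25 = 1562.5; TS = 2343.75.
Under first-degree price discrimination the firm charges each unit its demand price and produces up to where P = MC, i.e. Q = 50. Consumer surplus is zero; producer surplus equals total surplus.
TS = 3125 (equal to competitive TS).

Monopoly: TS = 2343.75; Perfect PD: TS = 3125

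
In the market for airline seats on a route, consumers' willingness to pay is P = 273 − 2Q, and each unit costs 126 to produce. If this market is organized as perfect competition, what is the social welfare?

TS = 5402.25

Under competition P = MC = 126, so Q = (273 − 126)/2 = 73.5.
CS = ½·(273 − 126)·73.5 = 5402.25; PS = (126 − 126)·73.5 = 0; TS = 5402.25.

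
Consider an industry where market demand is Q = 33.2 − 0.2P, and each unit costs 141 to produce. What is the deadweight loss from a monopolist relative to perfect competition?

Inverting demand: P = 166 − 5Q.
Under competition P = MC = 141, so Q = (166 − 141)/5 = 5.
The monopolist equates marginal revenue to marginal cost: 166 − 10Q = 141, so Q = 2.5. From demand, P = 153.5.
DWL is the triangle between Q = 2.5 and Q = 5: ½·(5 − 2.5)·(153.5 − 141) = 15.625.

DWL = 15.625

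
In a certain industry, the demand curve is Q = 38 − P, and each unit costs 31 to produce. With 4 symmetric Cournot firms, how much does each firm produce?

Inverting demand: P = 38 − Q.
Cournot with 4 identical firms: the symmetric best-response condition is 38 − 5q = 31. Each firm produces q = 1.4, total output Q = 5.6, price P = 32.4.

q_i = 1.4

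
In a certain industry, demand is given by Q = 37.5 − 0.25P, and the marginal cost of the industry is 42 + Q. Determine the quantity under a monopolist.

Inverting demand: P = 150 − 4Q.
Monopoly sets MR = MC: 150 − 8Q = 42 + Q ⇒ Q = 12, P = 150 − 4·12 = 102.

Q = 12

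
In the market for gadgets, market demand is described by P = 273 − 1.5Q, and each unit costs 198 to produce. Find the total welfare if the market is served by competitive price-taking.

TS = 1875

Competitive firms price at marginal cost: P = 198, giving Q = 50.
CS = ½·(273 − 198)·50 = 1875; PS = (198 − 198)·50 = 0; TS = 1875.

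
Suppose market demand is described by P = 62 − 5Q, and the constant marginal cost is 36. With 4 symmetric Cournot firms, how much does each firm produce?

Cournot with 4 identical firms: the symmetric best-response condition is 62 − 25q = 36. Each firm produces q = 1.04, total output Q = 4.16, price P = 41.2.

q_i = 1.04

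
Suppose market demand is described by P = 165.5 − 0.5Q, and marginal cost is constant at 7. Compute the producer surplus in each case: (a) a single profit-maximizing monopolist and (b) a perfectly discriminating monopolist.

A monopolist chooses Q where MR = MC. MR = 165.5 − Q; setting this equal to 7 gives Q = 158.5 and P = 86.25.
PS = (86.25 − 7)·158.5 = 12561.125.
Under first-degree price discrimination the firm charges each unit its demand price and produces up to where P = MC, i.e. Q = 317. Consumer surplus is zero; producer surplus equals total surplus.
PS = ½·(165.5 − 7)·317 = 25122.25.

Monopoly: PS = 12561.125; Perfect PD: PS = 25122.25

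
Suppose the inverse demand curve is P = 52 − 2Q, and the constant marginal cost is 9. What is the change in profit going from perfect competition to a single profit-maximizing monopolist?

π rises by 231.125

Competitive firms price at marginal cost: P = 9, giving Q = 21.5.
Profit = (9 − 9)·21.5 = 0.
A monopolist chooses Q where MR = MC. MR = 52 − 4Q; setting this equal to 9 gives Q = 10.75 and P = 30.5.
Profit = (30.5 − 9)·10.75 = 231.125.
Change in profit: 231.125 − 0 = 231.125.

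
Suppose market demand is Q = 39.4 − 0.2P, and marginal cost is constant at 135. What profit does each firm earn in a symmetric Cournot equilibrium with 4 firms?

Inverting demand: P = 197 − 5Q.
Cournot with 4 identical firms: the symmetric best-response condition is 197 − 25q = 135. Each firm produces q = 2.48, total output Q = 9.92, price P = 147.4.
Each firm's profit = (147.4 − 135)·2.48 = 30.752.

π_i = 30.752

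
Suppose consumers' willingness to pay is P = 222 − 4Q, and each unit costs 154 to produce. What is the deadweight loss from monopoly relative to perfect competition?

DWL = 144.5

Under competition P = MC = 154, so Q = (222 − 154)/4 = 17.
Monopoly sets MR = MC: 222 − 8Q = 154 ⇒ Q = 8.5, P = 222 − 4·8.5 = 188.
DWL is the triangle between Q = 8.5 and Q = 17: ½·(17 − 8.5)·(188 − 154) = 144.5.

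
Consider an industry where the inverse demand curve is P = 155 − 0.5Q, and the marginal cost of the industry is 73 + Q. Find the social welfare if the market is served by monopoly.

The monopolist equates marginal revenue to marginal cost: 155 − Q = 73 + Q, so Q = 41. From demand, P = 134.5.
CS = ½·(155 − 134.5)·41 = 420.25; PS = (134.5·41 − 73·41 − ½·1·41²) = 1681; TS = 2101.25.

TS = 2101.25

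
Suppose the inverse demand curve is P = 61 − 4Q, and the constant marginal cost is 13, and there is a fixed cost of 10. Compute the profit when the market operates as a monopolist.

A monopolist chooses Q where MR = MC. MR = 61 − 8Q; setting this equal to 13 gives Q = 6 and P = 37.
Profit = (37 − 13)·6 − 10 = 134.

Profit = 134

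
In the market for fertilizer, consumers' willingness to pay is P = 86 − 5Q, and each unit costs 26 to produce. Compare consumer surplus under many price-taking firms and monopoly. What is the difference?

Competitive firms price at marginal cost: P = 26, giving Q = 12.
CS = ½·(86 − 26)·12 = 360.
Monopoly sets MR = MC: 86 − 10Q = 26 ⇒ Q = 6, P = 86 − 5·6 = 56.
CS = ½·(86 − 56)·6 = 90.
Change in consumer surplus: 90 − 360 = −270.

CS falls by 270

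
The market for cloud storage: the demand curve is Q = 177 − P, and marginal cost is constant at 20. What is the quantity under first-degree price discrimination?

Q = 157

Inverting demand: P = 177 − Q.
With perfect price discrimination, output is the efficient level Q = 157 (where demand meets MC), but every buyer pays their willingness to pay: CS = 0 and PS = total surplus.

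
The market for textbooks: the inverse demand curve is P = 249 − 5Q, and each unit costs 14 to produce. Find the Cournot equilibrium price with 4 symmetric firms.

P = 61

Cournot with 4 identical firms: the symmetric best-response condition is 249 − 25q = 14. Each firm produces q = 9.4, total output Q = 37.6, price P = 61.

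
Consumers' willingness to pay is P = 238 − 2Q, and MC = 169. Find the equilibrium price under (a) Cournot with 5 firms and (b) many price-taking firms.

Cournot: P = 180.5; Competition: P = 169

In a 5-firm Cournot equilibrium, symmetry and the first-order condition give q = (238 − 169)/(12) = 5.75. So Q = 28.75 and P = 180.5.
Perfect competition: P = MC = 169, so 238 − 2Q = 169 and Q = 34.5.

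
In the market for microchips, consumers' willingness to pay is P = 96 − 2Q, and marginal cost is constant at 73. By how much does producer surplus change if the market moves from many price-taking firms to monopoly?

Under competition P = MC = 73, so Q = (96 − 73)/2 = 11.5.
PS = (73 − 73)·11.5 = 0.
Monopoly sets MR = MC: 96 − 4Q = 73 ⇒ Q = 5.75, P = 96 − 2·5.75 = 84.5.
PS = (84.5 − 73)·5.75 = 66.125.
Change in producer surplus: 66.125 − 0 = 66.125.

PS rises by 66.125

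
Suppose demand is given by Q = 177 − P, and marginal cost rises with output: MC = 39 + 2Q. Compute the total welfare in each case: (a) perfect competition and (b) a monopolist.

Competition: TS = 3174; Monopoly: TS = 2975.625

Inverting demand: P = 177 − Q.
Competitive equilibrium sets price equal to marginal cost: 177 − Q = 39 + 2Q, so Q = 46 and P = 131.
CS = ½·(177 − 131)·46 = 1058; PS = (131·46 − 39·46 − ½·2·46²) = 2116; TS = 3174.
Monopoly sets MR = MC: 177 − 2Q = 39 + 2Q ⇒ Q = 34.5, P = 177 − 34.5 = 142.5.
CS = ½·(177 − 142.5)·34.5 = 595.125; PS = (142.5·34.5 − 39·34.5 − ½·2·34.5²) = 2380.5; TS = 2975.625.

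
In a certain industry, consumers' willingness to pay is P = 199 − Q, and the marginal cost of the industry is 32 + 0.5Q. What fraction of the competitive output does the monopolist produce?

The monopolist equates marginal revenue to marginal cost: 199 − 2Q = 32 + 0.5Q, so Q = 66.8. From demand, P = 132.2.
Under competition P = MC: 199 − Q = 32 + 0.5Q ⇒ Q = 334/3, P = 263/3.
Ratio Q_m/Q_c = 66.8/(334/3) = 0.6.

Q_m/Q_c = 0.6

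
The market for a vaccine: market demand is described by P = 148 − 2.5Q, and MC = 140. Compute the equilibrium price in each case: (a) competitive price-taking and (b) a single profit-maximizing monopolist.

Competition: P = 140; Monopoly: P = 144

Perfect competition: P = MC = 140, so 148 − 2.5Q = 140 and Q = 3.2.
Monopoly sets MR = MC: 148 − 5Q = 140 ⇒ Q = 1.6, P = 148 − 2.5·1.6 = 144.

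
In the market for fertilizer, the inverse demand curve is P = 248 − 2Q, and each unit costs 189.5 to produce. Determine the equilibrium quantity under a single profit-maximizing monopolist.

Q = 14.625

The monopolist equates marginal revenue to marginal cost: 248 − 4Q = 189.5, so Q = 14.625. From demand, P = 218.75.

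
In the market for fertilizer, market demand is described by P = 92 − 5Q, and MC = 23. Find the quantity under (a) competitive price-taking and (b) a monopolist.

Competition: Q = 13.8; Monopoly: Q = 6.9

Under competition P = MC = 23, so Q = (92 − 23)/5 = 13.8.
The monopolist equates marginal revenue to marginal cost: 92 − 10Q = 23, so Q = 6.9. From demand, P = 57.5.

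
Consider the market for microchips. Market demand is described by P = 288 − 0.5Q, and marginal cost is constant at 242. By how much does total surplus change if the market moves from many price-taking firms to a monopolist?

Total surplus falls by 529

Competitive firms price at marginal cost: P = 242, giving Q = 92.
CS = ½·(288 − 242)·92 = 2116; PS = (242 − 242)·92 = 0; TS = 2116.
A monopolist chooses Q where MR = MC. MR = 288 − Q; setting this equal to 242 gives Q = 46 and P = 265.
CS = ½·(288 − 265)·46 = 529; PS = (265 − 242)·46 = 1058; TS = 1587.
Change in total surplus: 1587 − 2116 = −529.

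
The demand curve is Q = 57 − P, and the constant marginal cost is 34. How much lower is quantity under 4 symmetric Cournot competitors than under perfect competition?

Quantity falls by 4.6

Inverting demand: P = 57 − Q.
Competitive firms price at marginal cost: P = 34, giving Q = 23.
In a 4-firm Cournot equilibrium, symmetry and the first-order condition give q = (57 − 34)/(5) = 4.6. So Q = 18.4 and P = 38.6.
Change in quantity: 18.4 − 23 = −4.6.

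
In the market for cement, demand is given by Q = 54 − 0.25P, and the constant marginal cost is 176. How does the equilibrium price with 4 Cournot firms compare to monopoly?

Cournot: P = 184; Monopoly: P = 196

Inverting demand: P = 216 − 4Q.
With 4 symmetric Cournot firms, each firm's FOC gives 216 − 20q = 176, so q = 2, Q = 4·2 = 8, and P = 184.
The monopolist equates marginal revenue to marginal cost: 216 − 8Q = 176, so Q = 5. From demand, P = 196.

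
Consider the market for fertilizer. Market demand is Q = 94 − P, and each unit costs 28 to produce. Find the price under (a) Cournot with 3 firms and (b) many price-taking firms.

Inverting demand: P = 94 − Q.
Cournot with 3 identical firms: the symmetric best-response condition is 94 − 4q = 28. Each firm produces q = 16.5, total output Q = 49.5, price P = 44.5.
Under competition P = MC = 28, so Q = (94 − 28)/1 = 66.

Cournot: P = 44.5; Competition: P = 28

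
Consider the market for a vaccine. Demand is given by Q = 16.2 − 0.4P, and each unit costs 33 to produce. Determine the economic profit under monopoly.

Inverting demand: P = 40.5 − 2.5Q.
A monopolist chooses Q where MR = MC. MR = 40.5 − 5Q; setting this equal to 33 gives Q = 1.5 and P = 36.75.
Profit = (36.75 − 33)·1.5 = 5.625.

Profit = 5.625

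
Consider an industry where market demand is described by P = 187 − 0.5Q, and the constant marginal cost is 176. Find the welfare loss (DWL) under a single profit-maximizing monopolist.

Perfect competition: P = MC = 176, so 187 − 0.5Q = 176 and Q = 22.
The monopolist equates marginal revenue to marginal cost: 187 − Q = 176, so Q = 11. From demand, P = 181.5.
DWL is the triangle between Q = 11 and Q = 22: ½·(22 − 11)·(181.5 − 176) = 30.25.

DWL = 30.25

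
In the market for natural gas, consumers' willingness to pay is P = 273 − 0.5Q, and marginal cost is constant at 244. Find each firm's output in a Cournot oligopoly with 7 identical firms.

Cournot with 7 identical firms: the symmetric best-response condition is 273 − 4q = 244. Each firm produces q = 7.25, total output Q = 50.75, price P = 247.625.

q_i = 7.25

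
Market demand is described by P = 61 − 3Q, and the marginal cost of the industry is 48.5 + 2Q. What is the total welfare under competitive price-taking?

Under competition P = MC: 61 − 3Q = 48.5 + 2Q ⇒ Q = 2.5, P = 53.5.
CS = ½·(61 − 53.5)·2.5 = 9.375; PS = (53.5·2.5 − 48.5·2.5 − ½·2·2.5²) = 6.25; TS = 15.625.

TS = 15.625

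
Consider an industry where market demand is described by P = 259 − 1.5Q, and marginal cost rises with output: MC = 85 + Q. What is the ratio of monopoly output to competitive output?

Q_m/Q_c = 0.625

Monopoly sets MR = MC: 259 − 3Q = 85 + Q ⇒ Q = 43.5, P = 259 − 1.5·43.5 = 193.75.
Competitive equilibrium sets price equal to marginal cost: 259 − 1.5Q = 85 + Q, so Q = 69.6 and P = 154.6.
Ratio Q_m/Q_c = 43.5/69.6 = 0.625.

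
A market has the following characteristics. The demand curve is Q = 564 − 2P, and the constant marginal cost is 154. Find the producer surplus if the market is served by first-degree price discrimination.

PS = 16384

Inverting demand: P = 282 − 0.5Q.
With perfect price discrimination, output is the efficient level Q = 256 (where demand meets MC), but every buyer pays their willingness to pay: CS = 0 and PS = total surplus.
PS = ½·(282 − 154)·256 = 16384.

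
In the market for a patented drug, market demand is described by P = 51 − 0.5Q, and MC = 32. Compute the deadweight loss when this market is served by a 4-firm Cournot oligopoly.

Competitive firms price at marginal cost: P = 32, giving Q = 38.
With 4 symmetric Cournot firms, each firm's FOC gives 51 − 2.5q = 32, so q = 7.6, Q = 4·7.6 = 30.4, and P = 35.8.
DWL is the triangle between Q = 30.4 and Q = 38: ½·(38 − 30.4)·(35.8 − 32) = 14.44.

DWL = 14.44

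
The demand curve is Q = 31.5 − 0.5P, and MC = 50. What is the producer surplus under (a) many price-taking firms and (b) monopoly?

Inverting demand: P = 63 − 2Q.
Perfect competition: P = MC = 50, so 63 − 2Q = 50 and Q = 6.5.
PS = (50 − 50)·6.5 = 0.
A monopolist chooses Q where MR = MC. MR = 63 − 4Q; setting this equal to 50 gives Q = 3.25 and P = 56.5.
PS = (56.5 − 50)·3.25 = 21.125.

Competition: PS = 0; Monopoly: PS = 21.125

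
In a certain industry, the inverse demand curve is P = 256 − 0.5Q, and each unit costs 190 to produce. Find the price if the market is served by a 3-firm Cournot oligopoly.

P = 206.5

In a 3-firm Cournot equilibrium, symmetry and the first-order condition give q = (256 − 190)/(2) = 33. So Q = 99 and P = 206.5.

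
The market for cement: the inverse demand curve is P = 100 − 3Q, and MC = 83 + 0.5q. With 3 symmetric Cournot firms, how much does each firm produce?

q_i = 1.36

Cournot with 3 identical firms: the symmetric best-response condition is 100 − 12q = 83 + 0.5q. Each firm produces q = 1.36, total output Q = 4.08, price P = 87.76.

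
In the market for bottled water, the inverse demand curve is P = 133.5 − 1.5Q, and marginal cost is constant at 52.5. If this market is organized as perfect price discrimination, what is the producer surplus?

PS = 2187

Under first-degree price discrimination the firm charges each unit its demand price and produces up to where P = MC, i.e. Q = 54. Consumer surplus is zero; producer surplus equals total surplus.
PS = ½·(133.5 − 52.5)·54 = 2187.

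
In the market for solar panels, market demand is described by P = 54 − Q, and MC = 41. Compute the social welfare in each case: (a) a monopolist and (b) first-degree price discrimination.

A monopolist chooses Q where MR = MC. MR = 54 − 2Q; setting this equal to 41 gives Q = 6.5 and P = 47.5.
CS = ½·(54 − 47.5)·6.5 = 21.125; PS = (47.5 − 41)·6.5 = 42.25; TS = 63.375.
With perfect price discrimination, output is the efficient level Q = 13 (where demand meets MC), but every buyer pays their willingness to pay: CS = 0 and PS = total surplus.
TS = 84.5 (equal to competitive TS).

Monopoly: TS = 63.375; Perfect PD: TS = 84.5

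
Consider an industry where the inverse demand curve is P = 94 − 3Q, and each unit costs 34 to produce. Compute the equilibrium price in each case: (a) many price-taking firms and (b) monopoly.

Competition: P = 34; Monopoly: P = 64

Competitive firms price at marginal cost: P = 34, giving Q = 20.
The monopolist equates marginal revenue to marginal cost: 94 − 6Q = 34, so Q = 10. From demand, P = 64.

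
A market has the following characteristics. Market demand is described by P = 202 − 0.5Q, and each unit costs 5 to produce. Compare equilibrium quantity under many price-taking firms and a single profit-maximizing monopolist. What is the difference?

Competitive firms price at marginal cost: P = 5, giving Q = 394.
Monopoly sets MR = MC: 202 − Q = 5 ⇒ Q = 197, P = 202 − 0.5·197 = 103.5.
Change in equilibrium quantity: 197 − 394 = −197.

Q falls by 197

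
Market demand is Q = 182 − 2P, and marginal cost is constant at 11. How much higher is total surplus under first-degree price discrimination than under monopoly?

Inverting demand: P = 91 − 0.5Q.
A monopolist chooses Q where MR = MC. MR = 91 − Q; setting this equal to 11 gives Q = 80 and P = 51.
CS = ½·(91 − 51)·80 = 1600; PS = (51 − 11)·80 = 3200; TS = 4800.
With perfect price discrimination, output is the efficient level Q = 160 (where demand meets MC), but every buyer pays their willingness to pay: CS = 0 and PS = total surplus.
TS = 6400 (equal to competitive TS).
Change in total surplus: 6400 − 4800 = 1600.

TS rises by 1600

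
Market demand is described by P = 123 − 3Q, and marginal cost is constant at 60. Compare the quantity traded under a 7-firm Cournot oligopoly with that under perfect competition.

Cournot: Q = 18.375; Competition: Q = 21

With 7 symmetric Cournot firms, each firm's FOC gives 123 − 24q = 60, so q = 2.625, Q = 7·2.625 = 18.375, and P = 67.875.
Under competition P = MC = 60, so Q = (123 − 60)/3 = 21.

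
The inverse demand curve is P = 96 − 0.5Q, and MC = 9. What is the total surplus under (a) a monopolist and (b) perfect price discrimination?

Monopoly: TS = 5676.75; Perfect PD: TS = 7569

A monopolist chooses Q where MR = MC. MR = 96 − Q; setting this equal to 9 gives Q = 87 and P = 52.5.
CS = ½·(96 − 52.5)·87 = 1892.25; PS = (52.5 − 9)·87 = 3784.5; TS = 5676.75.
With perfect price discrimination, output is the efficient level Q = 174 (where demand meets MC), but every buyer pays their willingness to pay: CS = 0 and PS = total surplus.
TS = 7569 (equal to competitive TS).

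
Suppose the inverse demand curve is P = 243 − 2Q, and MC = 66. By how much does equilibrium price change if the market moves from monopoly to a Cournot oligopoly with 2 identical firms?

P falls by 29.5

The monopolist equates marginal revenue to marginal cost: 243 − 4Q = 66, so Q = 44.25. From demand, P = 154.5.
Cournot with 2 identical firms: the symmetric best-response condition is 243 − 6q = 66. Each firm produces q = 29.5, total output Q = 59, price P = 125.
Change in equilibrium price: 125 − 154.5 = −29.5.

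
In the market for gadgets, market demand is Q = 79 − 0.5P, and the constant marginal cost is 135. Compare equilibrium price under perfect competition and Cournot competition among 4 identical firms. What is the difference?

Equilibrium price rises by 4.6

Inverting demand: P = 158 − 2Q.
Perfect competition: P = MC = 135, so 158 − 2Q = 135 and Q = 11.5.
With 4 symmetric Cournot firms, each firm's FOC gives 158 − 10q = 135, so q = 2.3, Q = 4·2.3 = 9.2, and P = 139.6.
Change in equilibrium price: 139.6 − 135 = 4.6.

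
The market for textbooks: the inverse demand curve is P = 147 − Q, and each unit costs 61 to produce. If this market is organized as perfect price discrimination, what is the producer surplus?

PS = 3698

With perfect price discrimination, output is the efficient level Q = 86 (where demand meets MC), but every buyer pays their willingness to pay: CS = 0 and PS = total surplus.
PS = ½·(147 − 61)·86 = 3698.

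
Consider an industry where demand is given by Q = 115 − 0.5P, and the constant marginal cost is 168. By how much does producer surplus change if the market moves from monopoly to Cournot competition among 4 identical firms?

Inverting demand: P = 230 − 2Q.
The monopolist equates marginal revenue to marginal cost: 230 − 4Q = 168, so Q = 15.5. From demand, P = 199.
PS = (199 − 168)·15.5 = 480.5.
Cournot with 4 identical firms: the symmetric best-response condition is 230 − 10q = 168. Each firm produces q = 6.2, total output Q = 24.8, price P = 180.4.
PS = (180.4 − 168)·24.8 = 307.52.
Change in producer surplus: 307.52 − 480.5 = −172.98.

Producer surplus falls by 172.98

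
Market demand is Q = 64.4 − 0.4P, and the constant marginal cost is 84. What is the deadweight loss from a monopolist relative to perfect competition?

Inverting demand: P = 161 − 2.5Q.
Competitive firms price at marginal cost: P = 84, giving Q = 30.8.
A monopolist chooses Q where MR = MC. MR = 161 − 5Q; setting this equal to 84 gives Q = 15.4 and P = 122.5.
DWL is the triangle between Q = 15.4 and Q = 30.8: ½·(30.8 − 15.4)·(122.5 − 84) = 296.45.

DWL = 296.45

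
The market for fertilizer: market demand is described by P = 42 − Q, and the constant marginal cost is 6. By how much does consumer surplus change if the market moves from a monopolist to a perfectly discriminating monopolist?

A monopolist chooses Q where MR = MC. MR = 42 − 2Q; setting this equal to 6 gives Q = 18 and P = 24.
CS = ½·(42 − 24)·18 = 162.
Under first-degree price discrimination the firm charges each unit its demand price and produces up to where P = MC, i.e. Q = 36. Consumer surplus is zero; producer surplus equals total surplus.
CS = 0.
Change in consumer surplus: 0 − 162 = −162.

CS falls by 162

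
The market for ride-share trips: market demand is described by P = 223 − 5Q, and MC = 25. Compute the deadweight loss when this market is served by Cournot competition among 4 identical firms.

Competitive firms price at marginal cost: P = 25, giving Q = 39.6.
In a 4-firm Cournot equilibrium, symmetry and the first-order condition give q = (223 − 25)/(25) = 7.92. So Q = 31.68 and P = 64.6.
DWL is the triangle between Q = 31.68 and Q = 39.6: ½·(39.6 − 31.68)·(64.6 − 25) = 156.816.

DWL = 156.816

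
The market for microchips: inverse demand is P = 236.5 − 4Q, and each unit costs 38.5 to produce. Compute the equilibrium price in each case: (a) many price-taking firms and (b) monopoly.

Competition: P = 38.5; Monopoly: P = 137.5

Under competition P = MC = 38.5, so Q = (236.5 − 38.5)/4 = 49.5.
The monopolist equates marginal revenue to marginal cost: 236.5 − 8Q = 38.5, so Q = 24.75. From demand, P = 137.5.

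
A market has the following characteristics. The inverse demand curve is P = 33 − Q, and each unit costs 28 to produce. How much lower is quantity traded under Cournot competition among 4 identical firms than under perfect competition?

Quantity traded falls by 1

Competitive firms price at marginal cost: P = 28, giving Q = 5.
Cournot with 4 identical firms: the symmetric best-response condition is 33 − 5q = 28. Each firm produces q = 1, total output Q = 4, price P = 29.
Change in quantity traded: 4 − 5 = −1.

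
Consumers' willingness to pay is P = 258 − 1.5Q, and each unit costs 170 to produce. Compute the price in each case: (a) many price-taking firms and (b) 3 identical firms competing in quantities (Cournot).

Competition: P = 170; Cournot: P = 192

Perfect competition: P = MC = 170, so 258 − 1.5Q = 170 and Q = 176/3.
In a 3-firm Cournot equilibrium, symmetry and the first-order condition give q = (258 − 170)/(6) = 44/3. So Q = 44 and P = 192.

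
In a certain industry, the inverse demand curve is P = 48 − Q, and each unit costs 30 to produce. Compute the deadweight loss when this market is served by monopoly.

Under competition P = MC = 30, so Q = (48 − 30)/1 = 18.
Monopoly sets MR = MC: 48 − 2Q = 30 ⇒ Q = 9, P = 48 − 9 = 39.
DWL is the triangle between Q = 9 and Q = 18: ½·(18 − 9)·(39 − 30) = 40.5.

DWL = 40.5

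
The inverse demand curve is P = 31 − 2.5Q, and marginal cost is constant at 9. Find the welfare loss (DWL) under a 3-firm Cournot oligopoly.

Under competition P = MC = 9, so Q = (31 − 9)/2.5 = 8.8.
In a 3-firm Cournot equilibrium, symmetry and the first-order condition give q = (31 − 9)/(10) = 2.2. So Q = 6.6 and P = 14.5.
DWL is the triangle between Q = 6.6 and Q = 8.8: ½·(8.8 − 6.6)·(14.5 − 9) = 6.05.

DWL = 6.05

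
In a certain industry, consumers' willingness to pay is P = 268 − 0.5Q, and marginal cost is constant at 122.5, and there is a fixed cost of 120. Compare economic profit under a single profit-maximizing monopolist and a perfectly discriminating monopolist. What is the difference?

The monopolist equates marginal revenue to marginal cost: 268 − Q = 122.5, so Q = 145.5. From demand, P = 195.25.
Profit = (195.25 − 122.5)·145.5 − 120 = 10465.125.
Under first-degree price discrimination the firm charges each unit its demand price and produces up to where P = MC, i.e. Q = 291. Consumer surplus is zero; producer surplus equals total surplus.
PS equals the full surplus area, 21170.25. Profit = 21170.25 − 120 = 21050.25.
Change in economic profit: 21050.25 − 10465.125 = 10585.125.

Economic profit rises by 10585.125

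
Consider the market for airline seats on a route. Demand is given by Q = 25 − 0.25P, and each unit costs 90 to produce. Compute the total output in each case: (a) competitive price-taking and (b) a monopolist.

Inverting demand: P = 100 − 4Q.
Under competition P = MC = 90, so Q = (100 − 90)/4 = 2.5.
Monopoly sets MR = MC: 100 − 8Q = 90 ⇒ Q = 1.25, P = 100 − 4·1.25 = 95.

Competition: Q = 2.5; Monopoly: Q = 1.25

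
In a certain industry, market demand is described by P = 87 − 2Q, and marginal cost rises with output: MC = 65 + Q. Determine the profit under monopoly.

Profit = 48.4

The monopolist equates marginal revenue to marginal cost: 87 − 4Q = 65 + Q, so Q = 4.4. From demand, P = 78.2.
Profit = 78.2·4.4 − (65·4.4 + ½·1·4.4²) = 48.4.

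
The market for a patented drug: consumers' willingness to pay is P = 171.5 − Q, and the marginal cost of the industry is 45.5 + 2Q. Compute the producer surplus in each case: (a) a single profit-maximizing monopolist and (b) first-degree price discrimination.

The monopolist equates marginal revenue to marginal cost: 171.5 − 2Q = 45.5 + 2Q, so Q = 31.5. From demand, P = 140.
PS = P·Q − VC(Q) = 140·31.5 − (45.5·31.5 + ½·2·31.5²) = 1984.5.
A perfectly discriminating monopolist sells every unit with P(Q) ≥ MC(Q), so output equals the competitive quantity Q = 42. Each buyer pays their reservation price, so CS = 0 and the firm captures all surplus.
PS = ½·(171.5 − 45.5)·42 = 2646.

Monopoly: PS = 1984.5; Perfect PD: PS = 2646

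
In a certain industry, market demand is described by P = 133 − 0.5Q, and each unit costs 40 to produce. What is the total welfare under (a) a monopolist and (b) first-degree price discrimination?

Monopoly sets MR = MC: 133 − Q = 40 ⇒ Q = 93, P = 133 − 0.5·93 = 86.5.
CS = ½·(133 − 86.5)·93 = 2162.25; PS = (86.5 − 40)·93 = 4324.5; TS = 6486.75.
With perfect price discrimination, output is the efficient level Q = 186 (where demand meets MC), but every buyer pays their willingness to pay: CS = 0 and PS = total surplus.
TS = 8649 (equal to competitive TS).

Monopoly: TS = 6486.75; Perfect PD: TS = 8649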